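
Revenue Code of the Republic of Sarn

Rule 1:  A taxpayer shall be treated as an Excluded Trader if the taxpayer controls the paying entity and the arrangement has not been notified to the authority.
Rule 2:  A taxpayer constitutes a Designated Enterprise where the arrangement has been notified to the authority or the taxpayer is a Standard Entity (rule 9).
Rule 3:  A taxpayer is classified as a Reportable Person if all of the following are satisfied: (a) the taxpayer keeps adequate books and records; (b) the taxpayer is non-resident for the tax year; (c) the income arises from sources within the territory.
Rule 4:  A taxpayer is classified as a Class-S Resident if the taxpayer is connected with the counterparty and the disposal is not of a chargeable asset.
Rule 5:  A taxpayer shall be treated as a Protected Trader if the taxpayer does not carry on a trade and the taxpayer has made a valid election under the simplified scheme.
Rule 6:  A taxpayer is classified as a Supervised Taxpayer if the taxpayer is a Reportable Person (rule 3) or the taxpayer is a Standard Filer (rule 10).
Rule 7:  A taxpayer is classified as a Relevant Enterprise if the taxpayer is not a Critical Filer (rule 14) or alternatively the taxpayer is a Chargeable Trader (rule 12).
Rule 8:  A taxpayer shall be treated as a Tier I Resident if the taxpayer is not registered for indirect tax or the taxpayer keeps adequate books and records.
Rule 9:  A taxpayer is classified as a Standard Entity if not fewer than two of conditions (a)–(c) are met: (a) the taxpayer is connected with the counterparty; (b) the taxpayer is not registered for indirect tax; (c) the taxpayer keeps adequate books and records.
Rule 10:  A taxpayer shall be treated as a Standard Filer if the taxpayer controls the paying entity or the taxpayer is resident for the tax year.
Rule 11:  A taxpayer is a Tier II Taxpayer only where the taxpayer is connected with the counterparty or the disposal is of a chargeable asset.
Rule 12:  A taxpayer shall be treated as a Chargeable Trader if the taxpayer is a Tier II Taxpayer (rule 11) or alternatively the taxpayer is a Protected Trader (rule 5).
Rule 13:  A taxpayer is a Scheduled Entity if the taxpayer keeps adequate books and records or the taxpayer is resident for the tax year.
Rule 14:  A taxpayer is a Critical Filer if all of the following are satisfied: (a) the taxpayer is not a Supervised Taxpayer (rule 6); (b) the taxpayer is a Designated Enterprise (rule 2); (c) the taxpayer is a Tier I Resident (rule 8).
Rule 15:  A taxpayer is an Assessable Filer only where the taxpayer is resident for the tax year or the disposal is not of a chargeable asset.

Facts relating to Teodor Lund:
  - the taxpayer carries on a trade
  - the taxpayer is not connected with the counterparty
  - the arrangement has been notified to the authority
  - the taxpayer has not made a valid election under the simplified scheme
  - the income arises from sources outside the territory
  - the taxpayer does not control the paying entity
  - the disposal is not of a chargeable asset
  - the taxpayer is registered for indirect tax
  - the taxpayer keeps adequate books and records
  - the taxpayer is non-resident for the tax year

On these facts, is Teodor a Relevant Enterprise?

No

rule 3 — Reportable Person: [the taxpayer keeps adequate books and records? yes] AND [the taxpayer is non-resident for the tax year? yes] AND [the income arises from sources within the territory? no] → not satisfied.
rule 10 — Standard Filer: [the taxpayer controls the paying entity? no] OR [the taxpayer is resident for the tax year? no] → not satisfied.
rule 6 — Supervised Taxpayer: [Reportable Person (rule 3)? no] OR [Standard Filer (rule 10)? no] → not satisfied.
rule 9 — Standard Entity: the taxpayer is connected with the counterparty? no; the taxpayer is not registered for indirect tax? no; the taxpayer keeps adequate books and records? yes — 1 of 3 hold (need ≥2) → not satisfied.
rule 2 — Designated Enterprise: [the arrangement has been notified to the authority? yes] OR [Standard Entity (rule 9)? no] → satisfied.
rule 8 — Tier I Resident: [the taxpayer is not registered for indirect tax? no] OR [the taxpayer keeps adequate books and records? yes] → satisfied.
rule 14 — Critical Filer: [not a Supervised Taxpayer (rule 6)? yes] AND [Designated Enterprise (rule 2)? yes] AND [Tier I Resident (rule 8)? yes] → satisfied.
rule 11 — Tier II Taxpayer: [the taxpayer is connected with the counterparty? no] OR [the disposal is of a chargeable asset? no] → not satisfied.
rule 5 — Protected Trader: [the taxpayer does not carry on a trade? no] AND [the taxpayer has made a valid election under the simplified scheme? no] → not satisfied.
rule 12 — Chargeable Trader: [Tier II Taxpayer (rule 11)? no] OR [Protected Trader (rule 5)? no] → not satisfied.
rule 7 — Relevant Enterprise: [not a Critical Filer (rule 14)? no] OR [Chargeable Trader (rule 12)? no] → not satisfied.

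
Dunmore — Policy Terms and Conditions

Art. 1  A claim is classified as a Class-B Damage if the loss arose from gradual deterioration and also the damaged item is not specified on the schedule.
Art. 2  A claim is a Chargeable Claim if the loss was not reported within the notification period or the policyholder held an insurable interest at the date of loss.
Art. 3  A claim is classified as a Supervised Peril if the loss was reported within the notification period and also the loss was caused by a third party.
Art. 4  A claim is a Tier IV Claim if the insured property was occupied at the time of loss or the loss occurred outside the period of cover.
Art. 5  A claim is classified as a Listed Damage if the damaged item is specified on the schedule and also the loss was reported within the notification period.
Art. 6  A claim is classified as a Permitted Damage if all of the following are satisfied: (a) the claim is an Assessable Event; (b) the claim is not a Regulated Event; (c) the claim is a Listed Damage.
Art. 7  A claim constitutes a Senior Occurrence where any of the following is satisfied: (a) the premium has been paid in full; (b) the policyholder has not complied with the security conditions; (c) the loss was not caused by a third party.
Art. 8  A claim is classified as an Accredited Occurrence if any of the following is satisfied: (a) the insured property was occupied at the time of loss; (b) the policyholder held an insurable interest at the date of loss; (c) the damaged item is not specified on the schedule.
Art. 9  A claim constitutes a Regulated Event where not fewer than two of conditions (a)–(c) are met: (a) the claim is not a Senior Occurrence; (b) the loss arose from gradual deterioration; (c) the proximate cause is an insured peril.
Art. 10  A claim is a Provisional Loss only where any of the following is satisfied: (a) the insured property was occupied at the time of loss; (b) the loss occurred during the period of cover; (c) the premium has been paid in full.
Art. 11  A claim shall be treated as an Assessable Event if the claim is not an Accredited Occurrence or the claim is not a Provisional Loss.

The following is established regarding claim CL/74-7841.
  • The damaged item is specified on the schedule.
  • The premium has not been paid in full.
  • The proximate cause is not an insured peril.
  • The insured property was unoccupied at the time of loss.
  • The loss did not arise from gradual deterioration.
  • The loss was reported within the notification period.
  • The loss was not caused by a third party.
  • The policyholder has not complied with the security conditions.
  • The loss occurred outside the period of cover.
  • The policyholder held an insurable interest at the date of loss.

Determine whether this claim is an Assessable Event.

article 8 — Accredited Occurrence: [the insured property was occupied at the time of loss? no] OR [the policyholder held an insurable interest at the date of loss? yes] OR [the damaged item is not specified on the schedule? no] → satisfied.
article 10 — Provisional Loss: [the insured property was occupied at the time of loss? no] OR [the loss occurred during the period of cover? no] OR [the premium has been paid in full? no] → not satisfied.
article 11 — Assessable Event: [not an Accredited Occurrence (article 8)? no] OR [not a Provisional Loss (article 10)? yes] → satisfied.

Yes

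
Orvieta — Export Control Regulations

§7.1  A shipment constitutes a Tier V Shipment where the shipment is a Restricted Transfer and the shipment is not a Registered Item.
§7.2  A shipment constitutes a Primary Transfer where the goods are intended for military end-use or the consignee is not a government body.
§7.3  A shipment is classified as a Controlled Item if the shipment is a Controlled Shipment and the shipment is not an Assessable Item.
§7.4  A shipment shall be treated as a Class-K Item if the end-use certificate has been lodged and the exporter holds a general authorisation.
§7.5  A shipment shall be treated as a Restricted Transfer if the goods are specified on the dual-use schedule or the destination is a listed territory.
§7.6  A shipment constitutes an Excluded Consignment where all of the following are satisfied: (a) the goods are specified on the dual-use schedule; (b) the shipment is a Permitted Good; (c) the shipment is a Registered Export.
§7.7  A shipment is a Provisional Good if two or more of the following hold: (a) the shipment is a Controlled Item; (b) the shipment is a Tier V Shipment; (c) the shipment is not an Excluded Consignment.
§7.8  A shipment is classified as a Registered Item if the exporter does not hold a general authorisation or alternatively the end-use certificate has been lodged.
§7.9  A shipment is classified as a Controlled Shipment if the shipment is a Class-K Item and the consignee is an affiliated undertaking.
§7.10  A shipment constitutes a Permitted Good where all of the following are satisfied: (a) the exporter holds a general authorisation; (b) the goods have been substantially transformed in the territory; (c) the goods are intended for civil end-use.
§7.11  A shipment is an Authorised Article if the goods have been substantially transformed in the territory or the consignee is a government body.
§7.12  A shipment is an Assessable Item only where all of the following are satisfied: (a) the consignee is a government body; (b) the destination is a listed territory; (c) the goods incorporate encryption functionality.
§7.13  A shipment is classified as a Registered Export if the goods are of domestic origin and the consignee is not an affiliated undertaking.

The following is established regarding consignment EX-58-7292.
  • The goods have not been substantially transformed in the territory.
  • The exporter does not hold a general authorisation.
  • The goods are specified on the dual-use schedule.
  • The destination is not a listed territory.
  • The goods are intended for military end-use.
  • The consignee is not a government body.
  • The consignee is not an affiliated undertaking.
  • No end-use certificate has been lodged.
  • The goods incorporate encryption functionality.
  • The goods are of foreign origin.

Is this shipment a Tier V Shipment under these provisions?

No

Under §7.5: the goods are specified on the dual-use schedule? yes; or the destination is a listed territory? no. So the shipment is a Restricted Transfer.
Under §7.8: the exporter does not hold a general authorisation? yes; or the end-use certificate has been lodged? no. So the shipment is a Registered Item.
Under §7.1: Restricted Transfer (§7.5)? yes; and not a Registered Item (§7.8)? no. So the shipment is not a Tier V Shipment.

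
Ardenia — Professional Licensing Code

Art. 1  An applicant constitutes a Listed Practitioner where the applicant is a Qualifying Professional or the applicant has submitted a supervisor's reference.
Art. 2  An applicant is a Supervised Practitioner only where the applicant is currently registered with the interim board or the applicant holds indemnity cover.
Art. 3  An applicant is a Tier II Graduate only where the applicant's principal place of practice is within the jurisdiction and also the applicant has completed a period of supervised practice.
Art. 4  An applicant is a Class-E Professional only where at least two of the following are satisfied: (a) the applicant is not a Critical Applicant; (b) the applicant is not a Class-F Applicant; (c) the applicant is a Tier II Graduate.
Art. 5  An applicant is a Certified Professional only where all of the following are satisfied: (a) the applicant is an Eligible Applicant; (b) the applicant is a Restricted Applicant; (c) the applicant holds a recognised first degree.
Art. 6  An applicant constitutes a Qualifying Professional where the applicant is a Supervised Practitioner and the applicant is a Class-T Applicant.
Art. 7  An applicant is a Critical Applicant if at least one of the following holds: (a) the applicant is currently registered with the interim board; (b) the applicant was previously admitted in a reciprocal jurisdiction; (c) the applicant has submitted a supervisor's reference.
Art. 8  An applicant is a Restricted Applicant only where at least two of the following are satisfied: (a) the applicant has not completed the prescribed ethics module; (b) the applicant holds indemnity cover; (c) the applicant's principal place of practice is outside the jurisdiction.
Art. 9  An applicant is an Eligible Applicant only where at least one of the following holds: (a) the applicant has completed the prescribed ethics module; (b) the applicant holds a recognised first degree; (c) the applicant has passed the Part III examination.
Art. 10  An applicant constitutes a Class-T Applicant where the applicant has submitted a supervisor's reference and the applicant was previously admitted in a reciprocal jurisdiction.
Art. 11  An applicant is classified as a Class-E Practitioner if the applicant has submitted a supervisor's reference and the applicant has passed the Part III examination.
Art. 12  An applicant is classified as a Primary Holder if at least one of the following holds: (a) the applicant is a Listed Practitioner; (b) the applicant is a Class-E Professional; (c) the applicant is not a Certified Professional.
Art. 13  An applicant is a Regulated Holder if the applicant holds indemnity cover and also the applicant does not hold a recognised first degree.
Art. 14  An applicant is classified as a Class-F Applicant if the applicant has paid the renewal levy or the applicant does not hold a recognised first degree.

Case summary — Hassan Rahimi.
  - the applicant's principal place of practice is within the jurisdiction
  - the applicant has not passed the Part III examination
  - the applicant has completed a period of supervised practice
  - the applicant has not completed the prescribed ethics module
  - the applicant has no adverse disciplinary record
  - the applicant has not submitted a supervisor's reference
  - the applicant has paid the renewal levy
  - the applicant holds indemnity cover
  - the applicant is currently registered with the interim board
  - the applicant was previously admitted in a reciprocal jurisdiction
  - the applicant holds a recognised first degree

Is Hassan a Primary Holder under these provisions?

No

article 2 — Supervised Practitioner: [the applicant is currently registered with the interim board? yes] OR [the applicant holds indemnity cover? yes] → satisfied.
article 10 — Class-T Applicant: [the applicant has submitted a supervisor's reference? no] AND [the applicant was previously admitted in a reciprocal jurisdiction? yes] → not satisfied.
article 6 — Qualifying Professional: [Supervised Practitioner (article 2)? yes] AND [Class-T Applicant (article 10)? no] → not satisfied.
article 1 — Listed Practitioner: [Qualifying Professional (article 6)? no] OR [the applicant has submitted a supervisor's reference? no] → not satisfied.
article 7 — Critical Applicant: [the applicant is currently registered with the interim board? yes] OR [the applicant was previously admitted in a reciprocal jurisdiction? yes] OR [the applicant has submitted a supervisor's reference? no] → satisfied.
article 14 — Class-F Applicant: [the applicant has paid the renewal levy? yes] OR [the applicant does not hold a recognised first degree? no] → satisfied.
article 3 — Tier II Graduate: [the applicant's principal place of practice is within the jurisdiction? yes] AND [the applicant has completed a period of supervised practice? yes] → satisfied.
article 4 — Class-E Professional: not a Critical Applicant (article 7)? no; not a Class-F Applicant (article 14)? no; Tier II Graduate (article 3)? yes — 1 of 3 hold (need ≥2) → not satisfied.
article 9 — Eligible Applicant: [the applicant has completed the prescribed ethics module? no] OR [the applicant holds a recognised first degree? yes] OR [the applicant has passed the Part III examination? no] → satisfied.
article 8 — Restricted Applicant: the applicant has not completed the prescribed ethics module? yes; the applicant holds indemnity cover? yes; the applicant's principal place of practice is outside the jurisdiction? no — 2 of 3 hold (need ≥2) → satisfied.
article 5 — Certified Professional: [Eligible Applicant (article 9)? yes] AND [Restricted Applicant (article 8)? yes] AND [the applicant holds a recognised first degree? yes] → satisfied.
article 12 — Primary Holder: [Listed Practitioner (article 1)? no] OR [Class-E Professional (article 4)? no] OR [not a Certified Professional (article 5)? no] → not satisfied.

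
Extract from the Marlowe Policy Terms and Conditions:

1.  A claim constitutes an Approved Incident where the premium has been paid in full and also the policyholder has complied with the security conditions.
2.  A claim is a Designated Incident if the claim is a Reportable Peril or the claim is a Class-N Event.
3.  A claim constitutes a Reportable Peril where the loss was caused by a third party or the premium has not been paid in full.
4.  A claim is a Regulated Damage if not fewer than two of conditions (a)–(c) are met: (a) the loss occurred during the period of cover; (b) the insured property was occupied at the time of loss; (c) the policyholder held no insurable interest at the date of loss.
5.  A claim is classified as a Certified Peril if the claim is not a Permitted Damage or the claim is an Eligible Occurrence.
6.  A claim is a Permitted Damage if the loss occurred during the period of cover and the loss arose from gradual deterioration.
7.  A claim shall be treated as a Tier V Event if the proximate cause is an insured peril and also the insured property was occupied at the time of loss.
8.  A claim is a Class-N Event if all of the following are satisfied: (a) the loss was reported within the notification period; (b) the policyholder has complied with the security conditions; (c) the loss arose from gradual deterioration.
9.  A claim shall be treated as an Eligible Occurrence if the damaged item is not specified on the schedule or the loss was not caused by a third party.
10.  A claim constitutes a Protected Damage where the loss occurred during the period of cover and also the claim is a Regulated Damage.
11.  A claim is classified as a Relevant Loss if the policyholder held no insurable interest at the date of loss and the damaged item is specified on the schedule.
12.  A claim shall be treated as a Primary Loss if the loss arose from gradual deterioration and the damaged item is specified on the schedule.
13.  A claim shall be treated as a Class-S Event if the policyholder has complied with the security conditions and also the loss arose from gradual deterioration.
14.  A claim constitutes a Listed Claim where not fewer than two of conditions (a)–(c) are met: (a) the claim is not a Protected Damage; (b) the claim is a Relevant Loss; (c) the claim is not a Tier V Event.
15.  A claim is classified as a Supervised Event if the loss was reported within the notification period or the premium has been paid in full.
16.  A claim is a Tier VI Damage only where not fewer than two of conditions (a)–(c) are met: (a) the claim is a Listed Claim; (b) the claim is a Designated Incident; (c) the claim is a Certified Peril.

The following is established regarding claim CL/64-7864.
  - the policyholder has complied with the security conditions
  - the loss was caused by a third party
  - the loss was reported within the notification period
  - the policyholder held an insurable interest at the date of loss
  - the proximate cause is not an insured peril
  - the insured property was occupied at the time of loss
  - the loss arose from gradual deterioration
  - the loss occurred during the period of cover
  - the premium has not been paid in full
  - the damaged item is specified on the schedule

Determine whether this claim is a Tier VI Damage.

No

paragraph 4 — Regulated Damage: the loss occurred during the period of cover? yes; the insured property was occupied at the time of loss? yes; the policyholder held no insurable interest at the date of loss? no — 2 of 3 hold (need ≥2) → satisfied.
paragraph 10 — Protected Damage: [the loss occurred during the period of cover? yes] AND [Regulated Damage (paragraph 4)? yes] → satisfied.
paragraph 11 — Relevant Loss: [the policyholder held no insurable interest at the date of loss? no] AND [the damaged item is specified on the schedule? yes] → not satisfied.
paragraph 7 — Tier V Event: [the proximate cause is an insured peril? no] AND [the insured property was occupied at the time of loss? yes] → not satisfied.
paragraph 14 — Listed Claim: not a Protected Damage (paragraph 10)? no; Relevant Loss (paragraph 11)? no; not a Tier V Event (paragraph 7)? yes — 1 of 3 hold (need ≥2) → not satisfied.
paragraph 3 — Reportable Peril: [the loss was caused by a third party? yes] OR [the premium has not been paid in full? yes] → satisfied.
paragraph 8 — Class-N Event: [the loss was reported within the notification period? yes] AND [the policyholder has complied with the security conditions? yes] AND [the loss arose from gradual deterioration? yes] → satisfied.
paragraph 2 — Designated Incident: [Reportable Peril (paragraph 3)? yes] OR [Class-N Event (paragraph 8)? yes] → satisfied.
paragraph 6 — Permitted Damage: [the loss occurred during the period of cover? yes] AND [the loss arose from gradual deterioration? yes] → satisfied.
paragraph 9 — Eligible Occurrence: [the damaged item is not specified on the schedule? no] OR [the loss was not caused by a third party? no] → not satisfied.
paragraph 5 — Certified Peril: [not a Permitted Damage (paragraph 6)? no] OR [Eligible Occurrence (paragraph 9)? no] → not satisfied.
paragraph 16 — Tier VI Damage: Listed Claim (paragraph 14)? no; Designated Incident (paragraph 2)? yes; Certified Peril (paragraph 5)? no — 1 of 3 hold (need ≥2) → not satisfied.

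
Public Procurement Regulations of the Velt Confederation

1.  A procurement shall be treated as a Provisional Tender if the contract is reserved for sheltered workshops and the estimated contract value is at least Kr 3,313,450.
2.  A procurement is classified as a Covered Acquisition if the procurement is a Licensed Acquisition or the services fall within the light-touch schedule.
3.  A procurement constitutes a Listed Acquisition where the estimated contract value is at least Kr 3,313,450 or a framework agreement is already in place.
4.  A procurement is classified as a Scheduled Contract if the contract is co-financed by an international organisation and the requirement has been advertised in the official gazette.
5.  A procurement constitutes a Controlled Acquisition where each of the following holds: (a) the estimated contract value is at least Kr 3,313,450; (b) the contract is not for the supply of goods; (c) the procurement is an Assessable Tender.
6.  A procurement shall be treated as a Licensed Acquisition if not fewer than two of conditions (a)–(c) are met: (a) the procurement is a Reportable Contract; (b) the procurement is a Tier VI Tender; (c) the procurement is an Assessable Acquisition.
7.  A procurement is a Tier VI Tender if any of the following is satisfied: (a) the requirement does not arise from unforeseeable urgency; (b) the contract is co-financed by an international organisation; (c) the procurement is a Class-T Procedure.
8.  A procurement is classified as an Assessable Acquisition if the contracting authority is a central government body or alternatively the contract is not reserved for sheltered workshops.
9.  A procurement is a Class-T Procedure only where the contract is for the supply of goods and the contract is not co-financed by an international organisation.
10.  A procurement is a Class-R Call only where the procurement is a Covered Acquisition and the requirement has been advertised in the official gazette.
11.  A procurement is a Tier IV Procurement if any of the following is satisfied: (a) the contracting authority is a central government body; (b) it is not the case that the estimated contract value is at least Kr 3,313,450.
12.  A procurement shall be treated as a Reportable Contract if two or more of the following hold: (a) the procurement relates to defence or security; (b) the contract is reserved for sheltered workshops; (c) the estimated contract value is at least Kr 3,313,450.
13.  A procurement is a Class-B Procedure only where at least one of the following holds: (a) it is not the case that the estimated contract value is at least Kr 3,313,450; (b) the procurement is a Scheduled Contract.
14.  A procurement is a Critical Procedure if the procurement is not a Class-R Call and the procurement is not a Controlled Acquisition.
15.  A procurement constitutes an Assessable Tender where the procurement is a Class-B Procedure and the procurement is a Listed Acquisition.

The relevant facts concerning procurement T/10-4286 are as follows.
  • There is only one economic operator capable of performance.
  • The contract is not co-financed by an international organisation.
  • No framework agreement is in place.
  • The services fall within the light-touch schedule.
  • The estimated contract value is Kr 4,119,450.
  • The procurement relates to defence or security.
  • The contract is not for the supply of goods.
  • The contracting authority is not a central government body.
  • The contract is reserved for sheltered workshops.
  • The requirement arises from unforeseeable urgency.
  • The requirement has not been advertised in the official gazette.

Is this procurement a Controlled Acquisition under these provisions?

No

paragraph 4 — Scheduled Contract: [the contract is co-financed by an international organisation? no] AND [the requirement has been advertised in the official gazette? no] → not satisfied.
paragraph 13 — Class-B Procedure: [estimated contract value: Kr 4,119,450 ≥ Kr 3,313,450? yes, so negated condition no] OR [Scheduled Contract (paragraph 4)? no] → not satisfied.
paragraph 3 — Listed Acquisition: [estimated contract value: Kr 4,119,450 ≥ Kr 3,313,450? yes] OR [a framework agreement is already in place? no] → satisfied.
paragraph 15 — Assessable Tender: [Class-B Procedure (paragraph 13)? no] AND [Listed Acquisition (paragraph 3)? yes] → not satisfied.
paragraph 5 — Controlled Acquisition: [estimated contract value: Kr 4,119,450 ≥ Kr 3,313,450? yes] AND [the contract is not for the supply of goods? yes] AND [Assessable Tender (paragraph 15)? no] → not satisfied.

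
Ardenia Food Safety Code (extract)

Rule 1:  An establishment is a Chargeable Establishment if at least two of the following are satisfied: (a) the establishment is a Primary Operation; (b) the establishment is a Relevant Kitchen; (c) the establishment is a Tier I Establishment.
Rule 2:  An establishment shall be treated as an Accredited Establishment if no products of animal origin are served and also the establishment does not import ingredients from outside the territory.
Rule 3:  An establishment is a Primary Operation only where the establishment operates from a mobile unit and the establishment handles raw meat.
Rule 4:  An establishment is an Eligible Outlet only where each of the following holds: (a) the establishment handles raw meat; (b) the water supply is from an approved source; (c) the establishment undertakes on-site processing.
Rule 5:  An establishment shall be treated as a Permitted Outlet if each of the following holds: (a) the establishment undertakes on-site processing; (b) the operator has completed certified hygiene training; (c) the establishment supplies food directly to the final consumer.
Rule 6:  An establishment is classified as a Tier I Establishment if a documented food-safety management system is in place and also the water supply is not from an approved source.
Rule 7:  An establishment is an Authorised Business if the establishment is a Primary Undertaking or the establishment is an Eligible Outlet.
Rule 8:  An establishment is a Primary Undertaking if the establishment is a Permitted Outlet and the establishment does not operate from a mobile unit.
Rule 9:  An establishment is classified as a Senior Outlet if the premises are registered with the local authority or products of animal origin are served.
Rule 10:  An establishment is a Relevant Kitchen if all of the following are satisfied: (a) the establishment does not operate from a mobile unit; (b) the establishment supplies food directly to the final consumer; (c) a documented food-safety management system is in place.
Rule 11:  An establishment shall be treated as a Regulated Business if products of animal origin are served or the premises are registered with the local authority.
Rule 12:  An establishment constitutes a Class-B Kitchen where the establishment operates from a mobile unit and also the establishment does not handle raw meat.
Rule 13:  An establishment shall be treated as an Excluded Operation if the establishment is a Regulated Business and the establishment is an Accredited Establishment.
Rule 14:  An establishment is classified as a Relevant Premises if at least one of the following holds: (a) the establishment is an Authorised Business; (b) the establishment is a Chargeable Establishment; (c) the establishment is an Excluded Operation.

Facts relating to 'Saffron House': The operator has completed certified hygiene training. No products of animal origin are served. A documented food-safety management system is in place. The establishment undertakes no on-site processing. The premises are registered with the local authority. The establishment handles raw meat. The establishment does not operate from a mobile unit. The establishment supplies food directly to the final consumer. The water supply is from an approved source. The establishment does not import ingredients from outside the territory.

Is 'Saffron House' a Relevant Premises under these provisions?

Under rule 5: the establishment undertakes on-site processing? no; and the operator has completed certified hygiene training? yes; and the establishment supplies food directly to the final consumer? yes. So the establishment is not a Permitted Outlet.
Under rule 8: Permitted Outlet (rule 5)? no; and the establishment does not operate from a mobile unit? yes. So the establishment is not a Primary Undertaking.
Under rule 4: the establishment handles raw meat? yes; and the water supply is from an approved source? yes; and the establishment undertakes on-site processing? no. So the establishment is not an Eligible Outlet.
Under rule 7: Primary Undertaking (rule 8)? no; or Eligible Outlet (rule 4)? no. So the establishment is not an Authorised Business.
Under rule 3: the establishment operates from a mobile unit? no; and the establishment handles raw meat? yes. So the establishment is not a Primary Operation.
Under rule 10: the establishment does not operate from a mobile unit? yes; and the establishment supplies food directly to the final consumer? yes; and a documented food-safety management system is in place? yes. So the establishment is a Relevant Kitchen.
Under rule 6: a documented food-safety management system is in place? yes; and the water supply is not from an approved source? no. So the establishment is not a Tier I Establishment.
Under rule 1: Primary Operation (rule 3)? no; Relevant Kitchen (rule 10)? yes; Tier I Establishment (rule 6)? no — 1 of 3 hold (need ≥2) → not satisfied.
Under rule 11: products of animal origin are served? no; or the premises are registered with the local authority? yes. So the establishment is a Regulated Business.
Under rule 2: no products of animal origin are served? yes; and the establishment does not import ingredients from outside the territory? yes. So the establishment is an Accredited Establishment.
Under rule 13: Regulated Business (rule 11)? yes; and Accredited Establishment (rule 2)? yes. So the establishment is an Excluded Operation.
Under rule 14: Authorised Business (rule 7)? no; or Chargeable Establishment (rule 1)? no; or Excluded Operation (rule 13)? yes. So the establishment is a Relevant Premises.

Yes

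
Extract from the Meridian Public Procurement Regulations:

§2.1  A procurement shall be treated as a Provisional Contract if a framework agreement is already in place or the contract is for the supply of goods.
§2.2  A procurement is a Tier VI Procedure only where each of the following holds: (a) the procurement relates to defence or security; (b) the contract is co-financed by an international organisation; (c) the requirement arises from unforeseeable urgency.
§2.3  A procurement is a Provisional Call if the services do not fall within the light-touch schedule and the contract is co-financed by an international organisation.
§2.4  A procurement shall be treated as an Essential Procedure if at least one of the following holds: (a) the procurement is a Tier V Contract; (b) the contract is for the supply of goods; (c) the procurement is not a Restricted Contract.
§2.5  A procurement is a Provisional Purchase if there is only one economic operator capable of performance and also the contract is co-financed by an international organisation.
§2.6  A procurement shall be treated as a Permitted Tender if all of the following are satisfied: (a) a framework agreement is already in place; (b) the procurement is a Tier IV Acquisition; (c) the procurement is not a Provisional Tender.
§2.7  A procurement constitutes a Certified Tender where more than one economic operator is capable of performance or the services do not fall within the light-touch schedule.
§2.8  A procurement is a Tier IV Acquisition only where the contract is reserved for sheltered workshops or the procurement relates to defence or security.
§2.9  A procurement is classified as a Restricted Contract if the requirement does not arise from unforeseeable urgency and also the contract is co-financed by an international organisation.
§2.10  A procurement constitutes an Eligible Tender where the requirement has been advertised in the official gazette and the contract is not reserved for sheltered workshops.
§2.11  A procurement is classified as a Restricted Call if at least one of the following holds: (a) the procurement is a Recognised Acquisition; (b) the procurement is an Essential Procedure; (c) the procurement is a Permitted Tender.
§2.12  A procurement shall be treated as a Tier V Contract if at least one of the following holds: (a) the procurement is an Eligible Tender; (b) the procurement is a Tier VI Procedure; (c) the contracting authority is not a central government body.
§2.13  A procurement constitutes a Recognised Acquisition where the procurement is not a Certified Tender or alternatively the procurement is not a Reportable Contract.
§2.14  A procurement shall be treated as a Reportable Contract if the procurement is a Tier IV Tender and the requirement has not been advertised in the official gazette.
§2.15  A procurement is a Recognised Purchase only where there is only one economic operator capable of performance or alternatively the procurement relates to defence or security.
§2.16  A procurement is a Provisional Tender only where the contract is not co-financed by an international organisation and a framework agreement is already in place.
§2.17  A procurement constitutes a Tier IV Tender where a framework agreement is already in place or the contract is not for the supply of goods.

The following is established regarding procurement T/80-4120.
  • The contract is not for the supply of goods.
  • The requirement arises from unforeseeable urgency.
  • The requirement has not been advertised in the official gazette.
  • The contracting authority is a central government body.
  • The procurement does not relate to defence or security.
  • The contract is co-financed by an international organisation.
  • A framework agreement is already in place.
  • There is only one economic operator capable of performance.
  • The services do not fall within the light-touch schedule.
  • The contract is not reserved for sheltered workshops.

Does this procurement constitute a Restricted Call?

Yes

§2.7 — Certified Tender: [more than one economic operator is capable of performance? no] OR [the services do not fall within the light-touch schedule? yes] → satisfied.
§2.17 — Tier IV Tender: [a framework agreement is already in place? yes] OR [the contract is not for the supply of goods? yes] → satisfied.
§2.14 — Reportable Contract: [Tier IV Tender (§2.17)? yes] AND [the requirement has not been advertised in the official gazette? yes] → satisfied.
§2.13 — Recognised Acquisition: [not a Certified Tender (§2.7)? no] OR [not a Reportable Contract (§2.14)? no] → not satisfied.
§2.10 — Eligible Tender: [the requirement has been advertised in the official gazette? no] AND [the contract is not reserved for sheltered workshops? yes] → not satisfied.
§2.2 — Tier VI Procedure: [the procurement relates to defence or security? no] AND [the contract is co-financed by an international organisation? yes] AND [the requirement arises from unforeseeable urgency? yes] → not satisfied.
§2.12 — Tier V Contract: [Eligible Tender (§2.10)? no] OR [Tier VI Procedure (§2.2)? no] OR [the contracting authority is not a central government body? no] → not satisfied.
§2.9 — Restricted Contract: [the requirement does not arise from unforeseeable urgency? no] AND [the contract is co-financed by an international organisation? yes] → not satisfied.
§2.4 — Essential Procedure: [Tier V Contract (§2.12)? no] OR [the contract is for the supply of goods? no] OR [not a Restricted Contract (§2.9)? yes] → satisfied.
§2.8 — Tier IV Acquisition: [the contract is reserved for sheltered workshops? no] OR [the procurement relates to defence or security? no] → not satisfied.
§2.16 — Provisional Tender: [the contract is not co-financed by an international organisation? no] AND [a framework agreement is already in place? yes] → not satisfied.
§2.6 — Permitted Tender: [a framework agreement is already in place? yes] AND [Tier IV Acquisition (§2.8)? no] AND [not a Provisional Tender (§2.16)? yes] → not satisfied.
§2.11 — Restricted Call: [Recognised Acquisition (§2.13)? no] OR [Essential Procedure (§2.4)? yes] OR [Permitted Tender (§2.6)? no] → satisfied.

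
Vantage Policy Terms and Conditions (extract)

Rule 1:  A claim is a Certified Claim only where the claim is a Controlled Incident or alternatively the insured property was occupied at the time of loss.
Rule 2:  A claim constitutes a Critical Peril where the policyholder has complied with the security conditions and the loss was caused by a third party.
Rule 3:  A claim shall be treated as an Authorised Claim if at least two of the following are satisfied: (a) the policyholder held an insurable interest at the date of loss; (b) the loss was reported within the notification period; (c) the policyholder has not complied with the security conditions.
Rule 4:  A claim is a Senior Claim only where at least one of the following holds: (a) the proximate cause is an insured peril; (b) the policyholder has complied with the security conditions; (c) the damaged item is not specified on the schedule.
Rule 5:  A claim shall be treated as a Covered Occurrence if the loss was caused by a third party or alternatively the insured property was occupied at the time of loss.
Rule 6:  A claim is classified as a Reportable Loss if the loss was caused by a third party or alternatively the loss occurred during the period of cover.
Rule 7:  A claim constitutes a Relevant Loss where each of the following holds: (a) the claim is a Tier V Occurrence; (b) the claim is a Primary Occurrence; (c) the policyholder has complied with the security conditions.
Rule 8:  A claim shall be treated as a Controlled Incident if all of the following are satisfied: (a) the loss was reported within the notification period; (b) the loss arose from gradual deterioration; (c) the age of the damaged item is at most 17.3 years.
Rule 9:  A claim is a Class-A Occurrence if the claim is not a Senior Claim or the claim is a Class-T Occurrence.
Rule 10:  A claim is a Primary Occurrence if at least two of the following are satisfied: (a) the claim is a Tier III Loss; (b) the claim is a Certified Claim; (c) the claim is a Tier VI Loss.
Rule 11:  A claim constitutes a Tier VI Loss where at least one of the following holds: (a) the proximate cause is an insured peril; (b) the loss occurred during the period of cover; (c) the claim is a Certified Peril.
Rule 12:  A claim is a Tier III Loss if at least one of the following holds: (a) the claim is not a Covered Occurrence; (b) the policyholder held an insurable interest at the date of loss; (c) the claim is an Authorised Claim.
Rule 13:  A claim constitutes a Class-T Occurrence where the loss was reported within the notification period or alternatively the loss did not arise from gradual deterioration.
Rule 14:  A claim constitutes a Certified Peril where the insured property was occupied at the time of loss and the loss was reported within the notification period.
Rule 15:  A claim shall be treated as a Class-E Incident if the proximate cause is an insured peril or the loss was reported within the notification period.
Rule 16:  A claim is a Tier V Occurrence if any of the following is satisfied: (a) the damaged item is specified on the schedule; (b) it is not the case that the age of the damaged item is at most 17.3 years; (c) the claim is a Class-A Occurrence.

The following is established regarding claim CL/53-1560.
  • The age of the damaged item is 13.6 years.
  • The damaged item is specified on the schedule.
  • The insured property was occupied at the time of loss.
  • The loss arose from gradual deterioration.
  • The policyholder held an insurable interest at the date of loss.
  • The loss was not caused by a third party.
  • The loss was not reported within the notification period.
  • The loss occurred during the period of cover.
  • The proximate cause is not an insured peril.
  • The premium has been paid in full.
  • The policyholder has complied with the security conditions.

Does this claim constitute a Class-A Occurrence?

rule 4 — Senior Claim: [the proximate cause is an insured peril? no] OR [the policyholder has complied with the security conditions? yes] OR [the damaged item is not specified on the schedule? no] → satisfied.
rule 13 — Class-T Occurrence: [the loss was reported within the notification period? no] OR [the loss did not arise from gradual deterioration? no] → not satisfied.
rule 9 — Class-A Occurrence: [not a Senior Claim (rule 4)? no] OR [Class-T Occurrence (rule 13)? no] → not satisfied.

No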